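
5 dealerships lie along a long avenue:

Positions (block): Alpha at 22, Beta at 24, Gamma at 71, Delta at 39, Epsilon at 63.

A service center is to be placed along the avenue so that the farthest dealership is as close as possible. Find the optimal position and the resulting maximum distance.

The 1-center on a line is the midpoint of the two extreme points: leftmost at 22, rightmost at 71.
Optimal location = (22 + 71)/2 = 46.5; maximum distance = (71 − 22)/2 = 24.5.

location 46.5, max distance 24.5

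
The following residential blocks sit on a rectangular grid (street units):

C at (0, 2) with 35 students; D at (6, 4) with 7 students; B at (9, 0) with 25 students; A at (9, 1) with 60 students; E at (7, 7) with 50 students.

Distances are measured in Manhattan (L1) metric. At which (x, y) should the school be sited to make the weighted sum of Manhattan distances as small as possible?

Manhattan distance separates: Σwᵢ(|x−xᵢ|+|y−yᵢ|) = Σwᵢ|x−xᵢ| + Σwᵢ|y−yᵢ|, so x and y are optimised independently as 1-D weighted medians.
Total weight W = 177; half = 88.5.
x-coordinate, sorted with cumulative weight:
  x=0 (C, w=35) cum 35
  x=6 (D, w=7) cum 42
  x=7 (E, w=50) cum 92  ← median
  x=9 (B, w=25) cum 117
  x=9 (A, w=60) cum 177
⇒ x* = 7
y-coordinate, sorted with cumulative weight:
  y=0 (B, w=25) cum 25
  y=1 (A, w=60) cum 85
  y=2 (C, w=35) cum 120  ← median
  y=4 (D, w=7) cum 127
  y=7 (E, w=50) cum 177
⇒ y* = 2

(7, 2)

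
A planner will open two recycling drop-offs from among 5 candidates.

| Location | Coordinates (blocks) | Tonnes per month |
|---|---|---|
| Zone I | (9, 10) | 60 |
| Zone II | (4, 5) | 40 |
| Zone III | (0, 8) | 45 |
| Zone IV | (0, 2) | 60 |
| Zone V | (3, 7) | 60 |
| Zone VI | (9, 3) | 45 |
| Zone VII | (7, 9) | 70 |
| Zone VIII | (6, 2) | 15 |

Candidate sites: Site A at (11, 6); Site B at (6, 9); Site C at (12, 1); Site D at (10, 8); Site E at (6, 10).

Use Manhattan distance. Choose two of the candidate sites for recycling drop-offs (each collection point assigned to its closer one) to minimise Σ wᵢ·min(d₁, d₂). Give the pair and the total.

{Site B, Site D}, total 2260

Evaluate every pair (each demand assigned to the nearer of the two):
  {Site B, Site D}: total = 2260
  {Site A, Site B}: total = 2275
  {Site B, Site C}: total = 2275
  {Site B, Site E}: total = 2395
  {Site C, Site E}: total = 2430
  {Site A, Site E}: total = 2505
  {Site D, Site E}: total = 2550
  {Site C, Site D}: total = 2860
  {Site A, Site D}: total = 2970
  {Site A, Site C}: total = 3405
Best pair: {Site B, Site D} with total 2260.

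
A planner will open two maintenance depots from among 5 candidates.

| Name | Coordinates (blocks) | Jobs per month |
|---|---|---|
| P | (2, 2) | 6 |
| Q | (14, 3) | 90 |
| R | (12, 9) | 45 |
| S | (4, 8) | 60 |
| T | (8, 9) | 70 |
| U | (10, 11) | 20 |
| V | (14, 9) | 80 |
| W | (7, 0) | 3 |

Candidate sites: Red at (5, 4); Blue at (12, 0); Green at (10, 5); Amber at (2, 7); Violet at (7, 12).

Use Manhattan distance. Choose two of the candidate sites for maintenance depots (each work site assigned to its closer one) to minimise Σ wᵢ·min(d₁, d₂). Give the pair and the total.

Evaluate every pair (each demand assigned to the nearer of the two):
  {Green, Amber}: total = 2224
  {Green, Violet}: total = 2320
  {Red, Green}: total = 2338
  {Blue, Violet}: total = 2477
  {Blue, Green}: total = 2521
  {Blue, Amber}: total = 2760
  {Red, Violet}: total = 2768
  {Red, Blue}: total = 2880
  {Amber, Violet}: total = 3206
  {Red, Amber}: total = 3588
Best pair: {Green, Amber} with total 2224.

{Green, Amber}, total 2224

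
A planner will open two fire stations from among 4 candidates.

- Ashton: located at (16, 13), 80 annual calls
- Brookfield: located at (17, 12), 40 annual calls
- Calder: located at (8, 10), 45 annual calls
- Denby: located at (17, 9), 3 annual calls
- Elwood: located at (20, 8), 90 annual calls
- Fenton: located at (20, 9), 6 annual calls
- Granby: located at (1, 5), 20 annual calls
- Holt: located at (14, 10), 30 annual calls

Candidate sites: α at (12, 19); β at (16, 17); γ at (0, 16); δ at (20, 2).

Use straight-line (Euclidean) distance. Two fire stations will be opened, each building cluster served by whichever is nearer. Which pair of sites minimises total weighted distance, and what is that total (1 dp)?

{β, δ}, total 2209.8

Evaluate every pair (each demand assigned to the nearer of the two):
  {β, δ}: total = 2209.8
  {β, γ}: total = 2377.5
  {α, β}: total = 2505.9
  {α, δ}: total = 2601.7
  {γ, δ}: total = 2929.7
  {α, γ}: total = 3196.2
Best pair: {β, δ} with total 2209.8.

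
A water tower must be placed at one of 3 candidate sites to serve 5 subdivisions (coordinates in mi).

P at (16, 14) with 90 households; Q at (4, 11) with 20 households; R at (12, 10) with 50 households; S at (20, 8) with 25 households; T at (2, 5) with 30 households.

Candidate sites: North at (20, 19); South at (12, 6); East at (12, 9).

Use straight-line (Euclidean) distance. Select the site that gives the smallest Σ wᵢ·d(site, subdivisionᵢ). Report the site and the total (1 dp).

East, total 1315.9 mi

Total weighted distance at each candidate:
  North (20, 19): total = 2495.2
  South (12, 6): total = 1701.3
  East (12, 9): total = 1315.9
Minimum is at East with total 1315.9 mi.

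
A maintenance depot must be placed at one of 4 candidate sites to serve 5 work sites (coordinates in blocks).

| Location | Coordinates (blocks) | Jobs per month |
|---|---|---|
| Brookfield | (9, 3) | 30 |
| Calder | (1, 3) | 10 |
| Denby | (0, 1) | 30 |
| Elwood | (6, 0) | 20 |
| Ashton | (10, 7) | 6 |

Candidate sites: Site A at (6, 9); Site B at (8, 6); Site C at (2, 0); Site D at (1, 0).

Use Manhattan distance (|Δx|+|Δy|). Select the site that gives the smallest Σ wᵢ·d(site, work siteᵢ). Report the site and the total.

Site C, total 600 blocks

Total weighted distance at each candidate:
  Site A (6, 9): total = 1016
  Site B (8, 6): total = 788
  Site C (2, 0): total = 600
  Site D (1, 0): total = 616
Minimum is at Site C with total 600 blocks.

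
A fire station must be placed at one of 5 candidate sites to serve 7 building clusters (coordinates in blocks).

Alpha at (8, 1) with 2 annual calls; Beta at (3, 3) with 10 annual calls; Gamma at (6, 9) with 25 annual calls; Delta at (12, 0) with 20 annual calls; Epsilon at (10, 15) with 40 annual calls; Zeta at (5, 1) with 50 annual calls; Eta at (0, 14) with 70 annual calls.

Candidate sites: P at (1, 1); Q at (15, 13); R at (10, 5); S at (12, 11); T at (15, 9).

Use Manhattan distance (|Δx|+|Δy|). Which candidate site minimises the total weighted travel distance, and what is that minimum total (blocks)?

Total weighted distance at each candidate:
  P (1, 1): total = 2719
  Q (15, 13): total = 3403
  R (10, 5): total = 2622
  S (12, 11): total = 2758
  T (15, 9): total = 3415
Minimum is at R with total 2622 blocks.

R, total 2622 blocks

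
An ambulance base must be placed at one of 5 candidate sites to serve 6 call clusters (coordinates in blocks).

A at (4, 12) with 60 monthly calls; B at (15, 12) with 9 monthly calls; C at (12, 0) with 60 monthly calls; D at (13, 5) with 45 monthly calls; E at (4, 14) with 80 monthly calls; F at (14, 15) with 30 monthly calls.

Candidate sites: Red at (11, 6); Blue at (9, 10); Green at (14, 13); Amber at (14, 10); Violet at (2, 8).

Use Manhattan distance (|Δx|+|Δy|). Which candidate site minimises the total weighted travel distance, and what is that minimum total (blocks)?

Total weighted distance at each candidate:
  Red (11, 6): total = 2985
  Blue (9, 10): total = 2697
  Green (14, 13): total = 2923
  Amber (14, 10): total = 3007
  Violet (2, 8): total = 3433
Minimum is at Blue with total 2697 blocks.

Blue, total 2697 blocks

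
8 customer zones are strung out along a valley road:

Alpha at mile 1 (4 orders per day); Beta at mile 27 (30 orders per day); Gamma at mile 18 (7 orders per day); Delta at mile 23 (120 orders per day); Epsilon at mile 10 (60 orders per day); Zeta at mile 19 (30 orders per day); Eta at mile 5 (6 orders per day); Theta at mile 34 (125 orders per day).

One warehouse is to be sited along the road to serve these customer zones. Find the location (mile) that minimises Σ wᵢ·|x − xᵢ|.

For a sum of weighted absolute distances on a line, the optimum is the weighted median (not the mean). Total weight W = 382; half-weight = 191.
Sort by position and accumulate weight:
  mile 1 (Alpha, w=4) → cum 4
  mile 5 (Eta, w=6) → cum 10
  mile 10 (Epsilon, w=60) → cum 70
  mile 18 (Gamma, w=7) → cum 77
  mile 19 (Zeta, w=30) → cum 107
  mile 23 (Delta, w=120) → cum 227  ≥ 191 → median here
  mile 27 (Beta, w=30) → cum 257
  mile 34 (Theta, w=125) → cum 382
Optimal location: mile 23.

x = 23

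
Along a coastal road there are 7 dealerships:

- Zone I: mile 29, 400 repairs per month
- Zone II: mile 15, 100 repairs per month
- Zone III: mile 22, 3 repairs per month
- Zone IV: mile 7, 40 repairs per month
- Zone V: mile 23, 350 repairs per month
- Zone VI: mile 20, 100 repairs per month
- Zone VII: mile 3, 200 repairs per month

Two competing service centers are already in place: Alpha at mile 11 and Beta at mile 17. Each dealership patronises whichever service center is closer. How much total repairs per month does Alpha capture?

240

The indifferent point is the midpoint (11+17)/2 = 14; dealerships left of it (closer to Alpha at 11) go to Alpha, those right go to Beta.
  Zone VII at 3 (w=200) → Alpha
  Zone IV at 7 (w=40) → Alpha
  Zone II at 15 (w=100) → Beta
  Zone VI at 20 (w=100) → Beta
  Zone III at 22 (w=3) → Beta
  Zone V at 23 (w=350) → Beta
  Zone I at 29 (w=400) → Beta
Alpha captures 240; Beta captures 953.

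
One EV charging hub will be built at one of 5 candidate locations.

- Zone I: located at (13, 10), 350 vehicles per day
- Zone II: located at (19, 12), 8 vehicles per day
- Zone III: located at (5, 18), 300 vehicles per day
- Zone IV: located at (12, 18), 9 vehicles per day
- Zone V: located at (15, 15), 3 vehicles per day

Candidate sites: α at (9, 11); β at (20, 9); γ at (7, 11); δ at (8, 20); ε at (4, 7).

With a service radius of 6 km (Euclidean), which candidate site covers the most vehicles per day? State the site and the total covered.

Coverage radius r = 6 km; a point is covered iff (Δx)²+(Δy)² ≤ 6² = 36.
  α (9, 11): covers {Zone I} → 350
  β (20, 9): covers {Zone II} → 8
  γ (7, 11): covers {none} → 0
  δ (8, 20): covers {Zone III, Zone IV} → 309
  ε (4, 7): covers {none} → 0
Maximum coverage at α: 350 vehicles per day.

α, covering 350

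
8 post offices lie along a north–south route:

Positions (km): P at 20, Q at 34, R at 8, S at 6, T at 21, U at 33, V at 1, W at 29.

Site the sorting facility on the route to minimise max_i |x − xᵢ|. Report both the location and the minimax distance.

The 1-center on a line is the midpoint of the two extreme points: leftmost at 1, rightmost at 34.
Optimal location = (1 + 34)/2 = 17.5; maximum distance = (34 − 1)/2 = 16.5.

location 17.5, max distance 16.5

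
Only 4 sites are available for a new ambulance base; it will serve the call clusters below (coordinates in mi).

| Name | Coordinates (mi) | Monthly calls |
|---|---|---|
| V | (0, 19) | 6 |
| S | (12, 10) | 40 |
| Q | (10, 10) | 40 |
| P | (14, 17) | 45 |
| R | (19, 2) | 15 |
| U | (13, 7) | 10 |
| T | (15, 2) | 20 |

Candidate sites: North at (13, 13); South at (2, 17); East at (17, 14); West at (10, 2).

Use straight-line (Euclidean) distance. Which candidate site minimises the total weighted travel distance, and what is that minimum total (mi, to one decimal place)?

North, total 1039.2 mi

Total weighted distance at each candidate:
  North (13, 13): total = 1039.2
  South (2, 17): total = 2356.2
  East (17, 14): total = 1382.3
  West (10, 2): total = 1760.1
Minimum is at North with total 1039.2 mi.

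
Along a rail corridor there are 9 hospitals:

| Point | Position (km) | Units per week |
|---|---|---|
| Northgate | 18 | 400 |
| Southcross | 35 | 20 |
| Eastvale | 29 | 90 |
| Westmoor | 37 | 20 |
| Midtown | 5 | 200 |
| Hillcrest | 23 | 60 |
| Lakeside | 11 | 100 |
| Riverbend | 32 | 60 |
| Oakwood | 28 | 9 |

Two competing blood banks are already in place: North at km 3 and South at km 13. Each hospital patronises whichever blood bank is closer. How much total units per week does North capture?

200

The indifferent point is the midpoint (3+13)/2 = 8; hospitals left of it (closer to North at 3) go to North, those right go to South.
  Midtown at 5 (w=200) → North
  Lakeside at 11 (w=100) → South
  Northgate at 18 (w=400) → South
  Hillcrest at 23 (w=60) → South
  Oakwood at 28 (w=9) → South
  Eastvale at 29 (w=90) → South
  Riverbend at 32 (w=60) → South
  Southcross at 35 (w=20) → South
  Westmoor at 37 (w=20) → South
North captures 200; South captures 759.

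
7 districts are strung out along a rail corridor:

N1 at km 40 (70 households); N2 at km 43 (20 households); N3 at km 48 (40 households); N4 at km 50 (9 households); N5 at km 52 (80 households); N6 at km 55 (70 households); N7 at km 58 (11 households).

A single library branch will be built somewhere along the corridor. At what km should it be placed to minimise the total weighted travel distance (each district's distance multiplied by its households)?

For a sum of weighted absolute distances on a line, the optimum is the weighted median (not the mean). Total weight W = 300; half-weight = 150.
Sort by position and accumulate weight:
  km 40 (N1, w=70) → cum 70
  km 43 (N2, w=20) → cum 90
  km 48 (N3, w=40) → cum 130
  km 50 (N4, w=9) → cum 139
  km 52 (N5, w=80) → cum 219  ≥ 150 → median here
  km 55 (N6, w=70) → cum 289
  km 58 (N7, w=11) → cum 300
Optimal location: km 52.

x = 52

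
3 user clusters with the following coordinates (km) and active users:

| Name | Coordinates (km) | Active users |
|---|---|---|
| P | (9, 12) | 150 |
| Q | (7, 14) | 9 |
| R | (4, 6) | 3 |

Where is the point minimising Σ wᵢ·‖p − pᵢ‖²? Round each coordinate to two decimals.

(8.80, 12.00)

The minimiser of Σwᵢ‖p−pᵢ‖² is the weighted centroid p* = (Σwᵢpᵢ)/(Σwᵢ).
Σwᵢ = 162.
Σwᵢxᵢ = 150·9 + 9·7 + 3·4 = 1425.
Σwᵢyᵢ = 150·12 + 9·14 + 3·6 = 1944.
x* = 1425/162 = 8.80, y* = 1944/162 = 12.00.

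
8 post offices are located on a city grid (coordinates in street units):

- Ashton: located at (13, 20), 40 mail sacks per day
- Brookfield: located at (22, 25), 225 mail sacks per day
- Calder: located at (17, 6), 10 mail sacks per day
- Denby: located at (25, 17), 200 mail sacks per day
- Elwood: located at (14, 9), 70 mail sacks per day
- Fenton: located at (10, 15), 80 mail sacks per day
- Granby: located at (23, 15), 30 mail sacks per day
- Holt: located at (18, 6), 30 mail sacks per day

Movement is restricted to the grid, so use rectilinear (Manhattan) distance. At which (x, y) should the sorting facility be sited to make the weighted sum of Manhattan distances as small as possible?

(22, 17)

Manhattan distance separates: Σwᵢ(|x−xᵢ|+|y−yᵢ|) = Σwᵢ|x−xᵢ| + Σwᵢ|y−yᵢ|, so x and y are optimised independently as 1-D weighted medians.
Total weight W = 685; half = 342.5.
x-coordinate, sorted with cumulative weight:
  x=10 (Fenton, w=80) cum 80
  x=13 (Ashton, w=40) cum 120
  x=14 (Elwood, w=70) cum 190
  x=17 (Calder, w=10) cum 200
  x=18 (Holt, w=30) cum 230
  x=22 (Brookfield, w=225) cum 455  ← median
  x=23 (Granby, w=30) cum 485
  x=25 (Denby, w=200) cum 685
⇒ x* = 22
y-coordinate, sorted with cumulative weight:
  y=6 (Calder, w=10) cum 10
  y=6 (Holt, w=30) cum 40
  y=9 (Elwood, w=70) cum 110
  y=15 (Fenton, w=80) cum 190
  y=15 (Granby, w=30) cum 220
  y=17 (Denby, w=200) cum 420  ← median
  y=20 (Ashton, w=40) cum 460
  y=25 (Brookfield, w=225) cum 685
⇒ y* = 17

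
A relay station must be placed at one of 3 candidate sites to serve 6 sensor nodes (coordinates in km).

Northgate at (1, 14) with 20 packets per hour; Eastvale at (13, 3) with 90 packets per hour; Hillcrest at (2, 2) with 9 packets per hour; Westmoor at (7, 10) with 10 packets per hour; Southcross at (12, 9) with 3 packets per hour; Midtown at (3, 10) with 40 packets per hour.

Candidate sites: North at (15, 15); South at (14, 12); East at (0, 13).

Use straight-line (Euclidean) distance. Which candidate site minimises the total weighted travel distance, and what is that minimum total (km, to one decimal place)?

Total weighted distance at each candidate:
  North (15, 15): total = 2175.5
  South (14, 12): total = 1749.5
  East (0, 13): total = 1888.8
Minimum is at South with total 1749.5 km.

South, total 1749.5 km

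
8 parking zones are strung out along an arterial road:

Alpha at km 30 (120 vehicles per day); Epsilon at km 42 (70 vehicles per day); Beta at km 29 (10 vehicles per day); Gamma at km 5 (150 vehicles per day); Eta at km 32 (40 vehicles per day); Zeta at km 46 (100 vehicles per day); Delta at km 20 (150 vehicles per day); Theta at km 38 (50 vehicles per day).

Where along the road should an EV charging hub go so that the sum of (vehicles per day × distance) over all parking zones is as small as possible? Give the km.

For a sum of weighted absolute distances on a line, the optimum is the weighted median (not the mean). Total weight W = 690; half-weight = 345.
Sort by position and accumulate weight:
  km 5 (Gamma, w=150) → cum 150
  km 20 (Delta, w=150) → cum 300
  km 29 (Beta, w=10) → cum 310
  km 30 (Alpha, w=120) → cum 430  ≥ 345 → median here
  km 32 (Eta, w=40) → cum 470
  km 38 (Theta, w=50) → cum 520
  km 42 (Epsilon, w=70) → cum 590
  km 46 (Zeta, w=100) → cum 690
Optimal location: km 30.

x = 30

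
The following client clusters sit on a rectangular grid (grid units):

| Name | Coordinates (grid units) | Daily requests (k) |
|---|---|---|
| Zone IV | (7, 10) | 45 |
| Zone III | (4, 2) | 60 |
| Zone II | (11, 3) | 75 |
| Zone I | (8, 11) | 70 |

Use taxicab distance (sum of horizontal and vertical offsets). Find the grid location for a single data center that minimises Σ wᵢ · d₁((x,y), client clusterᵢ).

(8, 3)

Manhattan distance separates: Σwᵢ(|x−xᵢ|+|y−yᵢ|) = Σwᵢ|x−xᵢ| + Σwᵢ|y−yᵢ|, so x and y are optimised independently as 1-D weighted medians.
Total weight W = 250; half = 125.
x-coordinate, sorted with cumulative weight:
  x=4 (Zone III, w=60) cum 60
  x=7 (Zone IV, w=45) cum 105
  x=8 (Zone I, w=70) cum 175  ← median
  x=11 (Zone II, w=75) cum 250
⇒ x* = 8
y-coordinate, sorted with cumulative weight:
  y=2 (Zone III, w=60) cum 60
  y=3 (Zone II, w=75) cum 135  ← median
  y=10 (Zone IV, w=45) cum 180
  y=11 (Zone I, w=70) cum 250
⇒ y* = 3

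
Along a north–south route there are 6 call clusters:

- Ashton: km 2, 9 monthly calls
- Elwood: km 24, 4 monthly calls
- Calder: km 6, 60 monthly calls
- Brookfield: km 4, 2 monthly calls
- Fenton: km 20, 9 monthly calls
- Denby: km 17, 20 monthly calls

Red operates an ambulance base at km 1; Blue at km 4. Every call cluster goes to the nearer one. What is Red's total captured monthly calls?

9

The indifferent point is the midpoint (1+4)/2 = 2.5; call clusters left of it (closer to Red at 1) go to Red, those right go to Blue.
  Ashton at 2 (w=9) → Red
  Brookfield at 4 (w=2) → Blue
  Calder at 6 (w=60) → Blue
  Denby at 17 (w=20) → Blue
  Fenton at 20 (w=9) → Blue
  Elwood at 24 (w=4) → Blue
Red captures 9; Blue captures 95.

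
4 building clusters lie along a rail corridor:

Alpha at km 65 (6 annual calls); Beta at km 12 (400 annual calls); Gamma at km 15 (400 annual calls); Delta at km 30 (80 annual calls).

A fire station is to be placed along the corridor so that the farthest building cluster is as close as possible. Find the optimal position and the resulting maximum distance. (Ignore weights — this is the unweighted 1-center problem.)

location 38.5, max distance 26.5

The 1-center on a line is the midpoint of the two extreme points: leftmost at 12, rightmost at 65.
Optimal location = (12 + 65)/2 = 38.5; maximum distance = (65 − 12)/2 = 26.5.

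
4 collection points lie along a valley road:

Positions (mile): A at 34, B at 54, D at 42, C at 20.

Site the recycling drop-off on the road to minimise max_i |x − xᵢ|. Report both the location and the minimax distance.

location 37, max distance 17

The 1-center on a line is the midpoint of the two extreme points: leftmost at 20, rightmost at 54.
Optimal location = (20 + 54)/2 = 37; maximum distance = (54 − 20)/2 = 17.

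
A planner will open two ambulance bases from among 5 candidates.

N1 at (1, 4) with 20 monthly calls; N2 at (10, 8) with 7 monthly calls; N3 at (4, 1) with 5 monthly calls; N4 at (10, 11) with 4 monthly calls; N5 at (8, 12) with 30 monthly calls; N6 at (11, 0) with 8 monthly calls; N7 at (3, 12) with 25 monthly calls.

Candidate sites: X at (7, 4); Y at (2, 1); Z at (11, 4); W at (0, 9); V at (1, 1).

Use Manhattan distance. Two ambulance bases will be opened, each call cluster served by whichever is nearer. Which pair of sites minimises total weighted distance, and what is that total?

{X, W}, total 723

Evaluate every pair (each demand assigned to the nearer of the two):
  {X, W}: total = 723
  {Z, W}: total = 749
  {W, V}: total = 768
  {Y, W}: total = 775
  {X, V}: total = 798
  {X, Y}: total = 813
  {X, Z}: total = 819
  {Y, Z}: total = 819
  {Z, V}: total = 829
  {Y, V}: total = 1137
Best pair: {X, W} with total 723.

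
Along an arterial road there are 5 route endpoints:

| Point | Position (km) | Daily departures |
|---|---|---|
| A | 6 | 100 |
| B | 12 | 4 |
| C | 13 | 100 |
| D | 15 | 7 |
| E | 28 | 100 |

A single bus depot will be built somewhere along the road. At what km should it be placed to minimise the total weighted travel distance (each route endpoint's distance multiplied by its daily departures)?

For a sum of weighted absolute distances on a line, the optimum is the weighted median (not the mean). Total weight W = 311; half-weight = 155.5.
Sort by position and accumulate weight:
  km 6 (A, w=100) → cum 100
  km 12 (B, w=4) → cum 104
  km 13 (C, w=100) → cum 204  ≥ 155.5 → median here
  km 15 (D, w=7) → cum 211
  km 28 (E, w=100) → cum 311
Optimal location: km 13.

x = 13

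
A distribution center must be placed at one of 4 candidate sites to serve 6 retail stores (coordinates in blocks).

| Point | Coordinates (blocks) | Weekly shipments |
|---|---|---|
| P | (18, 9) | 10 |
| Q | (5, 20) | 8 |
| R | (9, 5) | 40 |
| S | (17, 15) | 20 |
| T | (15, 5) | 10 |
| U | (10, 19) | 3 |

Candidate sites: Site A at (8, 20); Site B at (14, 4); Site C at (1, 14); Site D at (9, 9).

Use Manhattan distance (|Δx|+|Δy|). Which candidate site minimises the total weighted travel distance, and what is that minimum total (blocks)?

Site D, total 783 blocks

Total weighted distance at each candidate:
  Site A (8, 20): total = 1383
  Site B (14, 4): total = 887
  Site C (1, 14): total = 1592
  Site D (9, 9): total = 783
Minimum is at Site D with total 783 blocks.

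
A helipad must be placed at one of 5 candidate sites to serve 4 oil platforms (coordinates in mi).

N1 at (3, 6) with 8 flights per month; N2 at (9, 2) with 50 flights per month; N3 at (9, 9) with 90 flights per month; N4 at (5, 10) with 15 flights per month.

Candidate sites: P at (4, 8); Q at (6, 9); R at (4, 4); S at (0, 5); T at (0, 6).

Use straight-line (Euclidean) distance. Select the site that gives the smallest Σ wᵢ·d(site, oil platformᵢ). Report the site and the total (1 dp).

Total weighted distance at each candidate:
  P (4, 8): total = 900.9
  Q (6, 9): total = 705.9
  R (4, 4): total = 1014.8
  S (0, 5): total = 1492.1
  T (0, 6): total = 1466.3
Minimum is at Q with total 705.9 mi.

Q, total 705.9 mi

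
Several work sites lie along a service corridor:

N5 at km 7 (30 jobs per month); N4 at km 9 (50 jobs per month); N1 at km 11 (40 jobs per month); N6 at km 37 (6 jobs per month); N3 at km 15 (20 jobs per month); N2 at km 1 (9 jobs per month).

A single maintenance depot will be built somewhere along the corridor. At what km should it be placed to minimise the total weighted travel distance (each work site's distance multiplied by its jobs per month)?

For a sum of weighted absolute distances on a line, the optimum is the weighted median (not the mean). Total weight W = 155; half-weight = 77.5.
Sort by position and accumulate weight:
  km 1 (N2, w=9) → cum 9
  km 7 (N5, w=30) → cum 39
  km 9 (N4, w=50) → cum 89  ≥ 77.5 → median here
  km 11 (N1, w=40) → cum 129
  km 15 (N3, w=20) → cum 149
  km 37 (N6, w=6) → cum 155
Optimal location: km 9.

x = 9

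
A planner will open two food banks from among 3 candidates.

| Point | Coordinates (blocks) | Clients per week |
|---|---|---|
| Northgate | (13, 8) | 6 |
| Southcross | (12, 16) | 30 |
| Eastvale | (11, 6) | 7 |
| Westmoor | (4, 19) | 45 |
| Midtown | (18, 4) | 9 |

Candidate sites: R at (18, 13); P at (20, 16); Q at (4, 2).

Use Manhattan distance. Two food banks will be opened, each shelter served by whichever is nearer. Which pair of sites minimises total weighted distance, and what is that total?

Evaluate every pair (each demand assigned to the nearer of the two):
  {R, Q}: total = 1253
  {P, Q}: total = 1298
  {R, P}: total = 1334
Best pair: {R, Q} with total 1253.

{R, Q}, total 1253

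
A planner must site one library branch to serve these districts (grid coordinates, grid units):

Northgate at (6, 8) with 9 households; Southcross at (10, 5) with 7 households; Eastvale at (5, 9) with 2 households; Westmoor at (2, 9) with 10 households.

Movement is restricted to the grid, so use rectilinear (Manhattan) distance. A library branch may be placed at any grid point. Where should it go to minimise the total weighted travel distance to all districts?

Manhattan distance separates: Σwᵢ(|x−xᵢ|+|y−yᵢ|) = Σwᵢ|x−xᵢ| + Σwᵢ|y−yᵢ|, so x and y are optimised independently as 1-D weighted medians.
Total weight W = 28; half = 14.
x-coordinate, sorted with cumulative weight:
  x=2 (Westmoor, w=10) cum 10
  x=5 (Eastvale, w=2) cum 12
  x=6 (Northgate, w=9) cum 21  ← median
  x=10 (Southcross, w=7) cum 28
⇒ x* = 6
y-coordinate, sorted with cumulative weight:
  y=5 (Southcross, w=7) cum 7
  y=8 (Northgate, w=9) cum 16  ← median
  y=9 (Eastvale, w=2) cum 18
  y=9 (Westmoor, w=10) cum 28
⇒ y* = 8

(6, 8)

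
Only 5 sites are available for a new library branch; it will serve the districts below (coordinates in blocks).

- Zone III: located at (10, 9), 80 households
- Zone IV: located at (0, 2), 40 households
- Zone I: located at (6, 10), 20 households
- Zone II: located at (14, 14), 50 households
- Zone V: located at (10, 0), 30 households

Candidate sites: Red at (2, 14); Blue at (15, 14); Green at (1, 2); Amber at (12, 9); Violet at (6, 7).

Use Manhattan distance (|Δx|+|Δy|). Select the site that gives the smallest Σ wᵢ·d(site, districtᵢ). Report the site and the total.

Total weighted distance at each candidate:
  Red (2, 14): total = 3020
  Blue (15, 14): total = 2760
  Green (1, 2): total = 3160
  Amber (12, 9): total = 1740
  Violet (6, 7): total = 2060
Minimum is at Amber with total 1740 blocks.

Amber, total 1740 blocks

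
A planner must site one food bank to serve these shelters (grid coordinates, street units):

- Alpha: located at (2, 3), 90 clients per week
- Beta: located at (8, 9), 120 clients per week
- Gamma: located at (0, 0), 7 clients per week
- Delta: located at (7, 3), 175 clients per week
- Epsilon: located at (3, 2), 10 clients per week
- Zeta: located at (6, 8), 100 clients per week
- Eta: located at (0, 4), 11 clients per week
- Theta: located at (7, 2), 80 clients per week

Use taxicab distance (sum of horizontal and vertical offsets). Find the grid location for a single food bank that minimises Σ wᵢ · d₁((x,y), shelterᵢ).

Manhattan distance separates: Σwᵢ(|x−xᵢ|+|y−yᵢ|) = Σwᵢ|x−xᵢ| + Σwᵢ|y−yᵢ|, so x and y are optimised independently as 1-D weighted medians.
Total weight W = 593; half = 296.5.
x-coordinate, sorted with cumulative weight:
  x=0 (Gamma, w=7) cum 7
  x=0 (Eta, w=11) cum 18
  x=2 (Alpha, w=90) cum 108
  x=3 (Epsilon, w=10) cum 118
  x=6 (Zeta, w=100) cum 218
  x=7 (Delta, w=175) cum 393  ← median
  x=7 (Theta, w=80) cum 473
  x=8 (Beta, w=120) cum 593
⇒ x* = 7
y-coordinate, sorted with cumulative weight:
  y=0 (Gamma, w=7) cum 7
  y=2 (Epsilon, w=10) cum 17
  y=2 (Theta, w=80) cum 97
  y=3 (Alpha, w=90) cum 187
  y=3 (Delta, w=175) cum 362  ← median
  y=4 (Eta, w=11) cum 373
  y=8 (Zeta, w=100) cum 473
  y=9 (Beta, w=120) cum 593
⇒ y* = 3

(7, 3)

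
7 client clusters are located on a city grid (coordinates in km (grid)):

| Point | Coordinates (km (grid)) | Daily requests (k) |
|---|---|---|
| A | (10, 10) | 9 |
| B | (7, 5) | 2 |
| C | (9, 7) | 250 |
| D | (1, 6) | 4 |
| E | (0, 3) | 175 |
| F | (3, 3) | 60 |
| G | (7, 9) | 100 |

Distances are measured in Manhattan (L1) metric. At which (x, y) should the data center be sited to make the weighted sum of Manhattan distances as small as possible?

Manhattan distance separates: Σwᵢ(|x−xᵢ|+|y−yᵢ|) = Σwᵢ|x−xᵢ| + Σwᵢ|y−yᵢ|, so x and y are optimised independently as 1-D weighted medians.
Total weight W = 600; half = 300.
x-coordinate, sorted with cumulative weight:
  x=0 (E, w=175) cum 175
  x=1 (D, w=4) cum 179
  x=3 (F, w=60) cum 239
  x=7 (B, w=2) cum 241
  x=7 (G, w=100) cum 341  ← median
  x=9 (C, w=250) cum 591
  x=10 (A, w=9) cum 600
⇒ x* = 7
y-coordinate, sorted with cumulative weight:
  y=3 (E, w=175) cum 175
  y=3 (F, w=60) cum 235
  y=5 (B, w=2) cum 237
  y=6 (D, w=4) cum 241
  y=7 (C, w=250) cum 491  ← median
  y=9 (G, w=100) cum 591
  y=10 (A, w=9) cum 600
⇒ y* = 7

(7, 7)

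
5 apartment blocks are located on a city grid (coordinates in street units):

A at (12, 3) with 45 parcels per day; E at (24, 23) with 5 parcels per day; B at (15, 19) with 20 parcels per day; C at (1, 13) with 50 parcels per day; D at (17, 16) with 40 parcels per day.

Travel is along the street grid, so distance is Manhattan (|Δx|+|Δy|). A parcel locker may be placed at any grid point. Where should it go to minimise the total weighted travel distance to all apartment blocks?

Manhattan distance separates: Σwᵢ(|x−xᵢ|+|y−yᵢ|) = Σwᵢ|x−xᵢ| + Σwᵢ|y−yᵢ|, so x and y are optimised independently as 1-D weighted medians.
Total weight W = 160; half = 80.
x-coordinate, sorted with cumulative weight:
  x=1 (C, w=50) cum 50
  x=12 (A, w=45) cum 95  ← median
  x=15 (B, w=20) cum 115
  x=17 (D, w=40) cum 155
  x=24 (E, w=5) cum 160
⇒ x* = 12
y-coordinate, sorted with cumulative weight:
  y=3 (A, w=45) cum 45
  y=13 (C, w=50) cum 95  ← median
  y=16 (D, w=40) cum 135
  y=19 (B, w=20) cum 155
  y=23 (E, w=5) cum 160
⇒ y* = 13

(12, 13)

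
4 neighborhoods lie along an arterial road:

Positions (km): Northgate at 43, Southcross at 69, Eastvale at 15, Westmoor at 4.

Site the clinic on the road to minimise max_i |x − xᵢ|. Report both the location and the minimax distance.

location 36.5, max distance 32.5

The 1-center on a line is the midpoint of the two extreme points: leftmost at 4, rightmost at 69.
Optimal location = (4 + 69)/2 = 36.5; maximum distance = (69 − 4)/2 = 32.5.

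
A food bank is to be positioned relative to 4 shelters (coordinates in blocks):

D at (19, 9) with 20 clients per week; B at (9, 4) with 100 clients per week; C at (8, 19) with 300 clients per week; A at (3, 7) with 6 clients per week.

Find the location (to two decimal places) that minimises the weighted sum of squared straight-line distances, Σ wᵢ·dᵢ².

The minimiser of Σwᵢ‖p−pᵢ‖² is the weighted centroid p* = (Σwᵢpᵢ)/(Σwᵢ).
Σwᵢ = 426.
Σwᵢxᵢ = 20·19 + 100·9 + 300·8 + 6·3 = 3698.
Σwᵢyᵢ = 20·9 + 100·4 + 300·19 + 6·7 = 6322.
x* = 3698/426 = 8.68, y* = 6322/426 = 14.84.

(8.68, 14.84)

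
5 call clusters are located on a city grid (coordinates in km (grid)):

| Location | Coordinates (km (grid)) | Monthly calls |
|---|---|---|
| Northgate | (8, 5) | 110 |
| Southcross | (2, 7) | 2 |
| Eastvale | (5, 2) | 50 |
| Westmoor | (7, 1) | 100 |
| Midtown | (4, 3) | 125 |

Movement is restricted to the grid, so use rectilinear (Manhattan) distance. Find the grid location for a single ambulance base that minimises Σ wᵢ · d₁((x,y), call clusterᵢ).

(7, 3)

Manhattan distance separates: Σwᵢ(|x−xᵢ|+|y−yᵢ|) = Σwᵢ|x−xᵢ| + Σwᵢ|y−yᵢ|, so x and y are optimised independently as 1-D weighted medians.
Total weight W = 387; half = 193.5.
x-coordinate, sorted with cumulative weight:
  x=2 (Southcross, w=2) cum 2
  x=4 (Midtown, w=125) cum 127
  x=5 (Eastvale, w=50) cum 177
  x=7 (Westmoor, w=100) cum 277  ← median
  x=8 (Northgate, w=110) cum 387
⇒ x* = 7
y-coordinate, sorted with cumulative weight:
  y=1 (Westmoor, w=100) cum 100
  y=2 (Eastvale, w=50) cum 150
  y=3 (Midtown, w=125) cum 275  ← median
  y=5 (Northgate, w=110) cum 385
  y=7 (Southcross, w=2) cum 387
⇒ y* = 3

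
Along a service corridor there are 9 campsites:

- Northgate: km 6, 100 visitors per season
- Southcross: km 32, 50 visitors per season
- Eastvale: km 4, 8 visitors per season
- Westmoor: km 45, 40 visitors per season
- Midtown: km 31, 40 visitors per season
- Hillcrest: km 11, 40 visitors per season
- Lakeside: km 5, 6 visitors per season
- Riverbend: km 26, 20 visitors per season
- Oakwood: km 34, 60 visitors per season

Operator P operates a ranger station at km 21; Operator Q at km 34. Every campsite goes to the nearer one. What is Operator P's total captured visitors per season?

The indifferent point is the midpoint (21+34)/2 = 27.5; campsites left of it (closer to Operator P at 21) go to Operator P, those right go to Operator Q.
  Eastvale at 4 (w=8) → Operator P
  Lakeside at 5 (w=6) → Operator P
  Northgate at 6 (w=100) → Operator P
  Hillcrest at 11 (w=40) → Operator P
  Riverbend at 26 (w=20) → Operator P
  Midtown at 31 (w=40) → Operator Q
  Southcross at 32 (w=50) → Operator Q
  Oakwood at 34 (w=60) → Operator Q
  Westmoor at 45 (w=40) → Operator Q
Operator P captures 174; Operator Q captures 190.

174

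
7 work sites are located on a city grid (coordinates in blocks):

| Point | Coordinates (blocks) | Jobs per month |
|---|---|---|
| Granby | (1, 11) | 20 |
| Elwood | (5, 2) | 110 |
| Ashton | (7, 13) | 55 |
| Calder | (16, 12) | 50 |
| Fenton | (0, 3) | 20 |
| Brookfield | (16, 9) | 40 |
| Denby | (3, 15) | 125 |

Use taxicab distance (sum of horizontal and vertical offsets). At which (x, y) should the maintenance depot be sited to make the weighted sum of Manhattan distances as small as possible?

(5, 12)

Manhattan distance separates: Σwᵢ(|x−xᵢ|+|y−yᵢ|) = Σwᵢ|x−xᵢ| + Σwᵢ|y−yᵢ|, so x and y are optimised independently as 1-D weighted medians.
Total weight W = 420; half = 210.
x-coordinate, sorted with cumulative weight:
  x=0 (Fenton, w=20) cum 20
  x=1 (Granby, w=20) cum 40
  x=3 (Denby, w=125) cum 165
  x=5 (Elwood, w=110) cum 275  ← median
  x=7 (Ashton, w=55) cum 330
  x=16 (Calder, w=50) cum 380
  x=16 (Brookfield, w=40) cum 420
⇒ x* = 5
y-coordinate, sorted with cumulative weight:
  y=2 (Elwood, w=110) cum 110
  y=3 (Fenton, w=20) cum 130
  y=9 (Brookfield, w=40) cum 170
  y=11 (Granby, w=20) cum 190
  y=12 (Calder, w=50) cum 240  ← median
  y=13 (Ashton, w=55) cum 295
  y=15 (Denby, w=125) cum 420
⇒ y* = 12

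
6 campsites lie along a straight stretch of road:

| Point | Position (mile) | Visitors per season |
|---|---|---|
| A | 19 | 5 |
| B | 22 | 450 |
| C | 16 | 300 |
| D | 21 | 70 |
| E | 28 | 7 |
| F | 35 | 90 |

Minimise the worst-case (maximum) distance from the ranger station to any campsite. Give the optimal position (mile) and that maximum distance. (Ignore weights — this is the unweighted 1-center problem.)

location 25.5, max distance 9.5

The 1-center on a line is the midpoint of the two extreme points: leftmost at 16, rightmost at 35.
Optimal location = (16 + 35)/2 = 25.5; maximum distance = (35 − 16)/2 = 9.5.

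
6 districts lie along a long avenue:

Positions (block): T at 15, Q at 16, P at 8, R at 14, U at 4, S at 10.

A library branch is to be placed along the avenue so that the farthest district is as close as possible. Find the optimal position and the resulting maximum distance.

location 10, max distance 6

The 1-center on a line is the midpoint of the two extreme points: leftmost at 4, rightmost at 16.
Optimal location = (4 + 16)/2 = 10; maximum distance = (16 − 4)/2 = 6.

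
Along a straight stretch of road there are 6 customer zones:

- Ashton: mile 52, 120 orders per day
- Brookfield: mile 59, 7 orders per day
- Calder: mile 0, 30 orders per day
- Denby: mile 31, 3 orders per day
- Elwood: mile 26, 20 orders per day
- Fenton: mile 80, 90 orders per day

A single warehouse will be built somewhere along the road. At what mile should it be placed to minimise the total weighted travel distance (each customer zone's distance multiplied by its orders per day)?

For a sum of weighted absolute distances on a line, the optimum is the weighted median (not the mean). Total weight W = 270; half-weight = 135.
Sort by position and accumulate weight:
  mile 0 (Calder, w=30) → cum 30
  mile 26 (Elwood, w=20) → cum 50
  mile 31 (Denby, w=3) → cum 53
  mile 52 (Ashton, w=120) → cum 173  ≥ 135 → median here
  mile 59 (Brookfield, w=7) → cum 180
  mile 80 (Fenton, w=90) → cum 270
Optimal location: mile 52.

x = 52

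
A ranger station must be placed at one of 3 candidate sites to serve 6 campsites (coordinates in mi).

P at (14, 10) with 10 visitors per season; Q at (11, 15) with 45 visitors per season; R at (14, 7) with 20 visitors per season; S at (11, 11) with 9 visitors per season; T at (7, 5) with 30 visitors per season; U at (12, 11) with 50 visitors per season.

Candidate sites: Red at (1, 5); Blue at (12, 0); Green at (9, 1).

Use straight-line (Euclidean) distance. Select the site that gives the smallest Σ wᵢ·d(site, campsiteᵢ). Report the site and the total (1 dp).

Green, total 1643.5 mi

Total weighted distance at each candidate:
  Red (1, 5): total = 1950.2
  Blue (12, 0): total = 1785.6
  Green (9, 1): total = 1643.5
Minimum is at Green with total 1643.5 mi.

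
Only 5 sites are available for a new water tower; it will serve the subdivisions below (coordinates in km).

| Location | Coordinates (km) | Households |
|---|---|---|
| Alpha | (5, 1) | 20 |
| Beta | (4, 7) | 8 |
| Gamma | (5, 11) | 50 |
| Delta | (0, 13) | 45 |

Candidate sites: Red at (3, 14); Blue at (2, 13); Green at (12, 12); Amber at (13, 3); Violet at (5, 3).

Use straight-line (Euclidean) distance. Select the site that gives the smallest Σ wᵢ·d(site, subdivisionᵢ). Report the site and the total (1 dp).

Blue, total 568.3 km

Total weighted distance at each candidate:
  Red (3, 14): total = 642.2
  Blue (2, 13): total = 568.3
  Green (12, 12): total = 1231.7
  Amber (13, 3): total = 1547.5
  Violet (5, 3): total = 976.1
Minimum is at Blue with total 568.3 km.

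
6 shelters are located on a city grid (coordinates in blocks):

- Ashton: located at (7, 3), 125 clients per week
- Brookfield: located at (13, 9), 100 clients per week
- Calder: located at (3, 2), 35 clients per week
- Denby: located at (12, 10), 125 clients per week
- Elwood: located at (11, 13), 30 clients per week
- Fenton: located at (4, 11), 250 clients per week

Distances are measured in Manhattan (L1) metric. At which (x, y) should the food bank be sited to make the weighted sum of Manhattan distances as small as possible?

Manhattan distance separates: Σwᵢ(|x−xᵢ|+|y−yᵢ|) = Σwᵢ|x−xᵢ| + Σwᵢ|y−yᵢ|, so x and y are optimised independently as 1-D weighted medians.
Total weight W = 665; half = 332.5.
x-coordinate, sorted with cumulative weight:
  x=3 (Calder, w=35) cum 35
  x=4 (Fenton, w=250) cum 285
  x=7 (Ashton, w=125) cum 410  ← median
  x=11 (Elwood, w=30) cum 440
  x=12 (Denby, w=125) cum 565
  x=13 (Brookfield, w=100) cum 665
⇒ x* = 7
y-coordinate, sorted with cumulative weight:
  y=2 (Calder, w=35) cum 35
  y=3 (Ashton, w=125) cum 160
  y=9 (Brookfield, w=100) cum 260
  y=10 (Denby, w=125) cum 385  ← median
  y=11 (Fenton, w=250) cum 635
  y=13 (Elwood, w=30) cum 665
⇒ y* = 10

(7, 10)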